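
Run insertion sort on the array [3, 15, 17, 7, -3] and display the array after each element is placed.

First element 3 is already 'sorted'
Insert 15: shifted 0 elements -> [3, 15, 17, 7, -3]
Insert 17: shifted 0 elements -> [3, 15, 17, 7, -3]
Insert 7: shifted 2 elements -> [3, 7, 15, 17, -3]
Insert -3: shifted 4 elements -> [-3, 3, 7, 15, 17]


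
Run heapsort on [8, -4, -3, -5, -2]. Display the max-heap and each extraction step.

Build heap: [8, -2, -3, -5, -4]
Extract 8: [-2, -4, -3, -5, 8]
Extract -2: [-3, -4, -5, -2, 8]
Extract -3: [-4, -5, -3, -2, 8]
Extract -4: [-5, -4, -3, -2, 8]


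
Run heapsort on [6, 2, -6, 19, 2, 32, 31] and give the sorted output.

Build heap: [32, 19, 31, 2, 2, -6, 6]
Extract 32: [31, 19, 6, 2, 2, -6, 32]
Extract 31: [19, 2, 6, -6, 2, 31, 32]
Extract 19: [6, 2, 2, -6, 19, 31, 32]
Extract 6: [2, -6, 2, 6, 19, 31, 32]
Extract 2: [2, -6, 2, 6, 19, 31, 32]
Extract 2: [-6, 2, 2, 6, 19, 31, 32]


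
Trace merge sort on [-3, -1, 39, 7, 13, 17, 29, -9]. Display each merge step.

Divide and conquer:
  Merge [-3] + [-1] -> [-3, -1]
  Merge [39] + [7] -> [7, 39]
  Merge [-3, -1] + [7, 39] -> [-3, -1, 7, 39]
  Merge [13] + [17] -> [13, 17]
  Merge [29] + [-9] -> [-9, 29]
  Merge [13, 17] + [-9, 29] -> [-9, 13, 17, 29]
  Merge [-3, -1, 7, 39] + [-9, 13, 17, 29] -> [-9, -3, -1, 7, 13, 17, 29, 39]


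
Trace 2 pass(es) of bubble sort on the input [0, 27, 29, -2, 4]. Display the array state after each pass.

After pass 1: [0, 27, -2, 4, 29] (2 swaps)
After pass 2: [0, -2, 4, 27, 29] (2 swaps)
Total swaps: 4


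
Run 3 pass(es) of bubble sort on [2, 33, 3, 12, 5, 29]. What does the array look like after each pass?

After pass 1: [2, 3, 12, 5, 29, 33] (4 swaps)
After pass 2: [2, 3, 5, 12, 29, 33] (1 swaps)
After pass 3: [2, 3, 5, 12, 29, 33] (0 swaps)
Total swaps: 5


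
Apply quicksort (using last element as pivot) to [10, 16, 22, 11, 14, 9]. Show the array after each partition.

Partition 1: pivot=9 at index 0 -> [9, 16, 22, 11, 14, 10]
Partition 2: pivot=10 at index 1 -> [9, 10, 22, 11, 14, 16]
Partition 3: pivot=16 at index 4 -> [9, 10, 11, 14, 16, 22]
Partition 4: pivot=14 at index 3 -> [9, 10, 11, 14, 16, 22]


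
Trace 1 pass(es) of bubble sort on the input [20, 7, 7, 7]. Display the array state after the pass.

After pass 1: [7, 7, 7, 20] (3 swaps)
Total swaps: 3


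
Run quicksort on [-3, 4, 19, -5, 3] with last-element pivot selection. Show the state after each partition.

Partition 1: pivot=3 at index 2 -> [-3, -5, 3, 4, 19]
Partition 2: pivot=-5 at index 0 -> [-5, -3, 3, 4, 19]
Partition 3: pivot=19 at index 4 -> [-5, -3, 3, 4, 19]


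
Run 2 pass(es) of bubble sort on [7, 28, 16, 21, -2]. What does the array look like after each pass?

After pass 1: [7, 16, 21, -2, 28] (3 swaps)
After pass 2: [7, 16, -2, 21, 28] (1 swaps)
Total swaps: 4


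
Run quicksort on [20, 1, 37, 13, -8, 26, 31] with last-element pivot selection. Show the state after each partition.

Partition 1: pivot=31 at index 5 -> [20, 1, 13, -8, 26, 31, 37]
Partition 2: pivot=26 at index 4 -> [20, 1, 13, -8, 26, 31, 37]
Partition 3: pivot=-8 at index 0 -> [-8, 1, 13, 20, 26, 31, 37]
Partition 4: pivot=20 at index 3 -> [-8, 1, 13, 20, 26, 31, 37]
Partition 5: pivot=13 at index 2 -> [-8, 1, 13, 20, 26, 31, 37]


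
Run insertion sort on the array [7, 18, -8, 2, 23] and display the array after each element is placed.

First element 7 is already 'sorted'
Insert 18: shifted 0 elements -> [7, 18, -8, 2, 23]
Insert -8: shifted 2 elements -> [-8, 7, 18, 2, 23]
Insert 2: shifted 2 elements -> [-8, 2, 7, 18, 23]
Insert 23: shifted 0 elements -> [-8, 2, 7, 18, 23]


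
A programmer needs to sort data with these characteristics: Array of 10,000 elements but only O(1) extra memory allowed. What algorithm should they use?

Best choice: Heapsort
Reason: Heapsort rearranges the array in place using O(1) auxiliary space and still guarantees O(n log n) time; quicksort partitions in place but needs Theta(log n) stack space for recursion (O(n) in the worst case), and mergesort requires O(n) auxiliary space


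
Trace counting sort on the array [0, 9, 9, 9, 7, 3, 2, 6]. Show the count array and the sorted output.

Count array: [1, 0, 1, 1, 0, 0, 1, 1, 0, 3]
(count[i] = number of elements equal to i)
Cumulative count: [1, 1, 2, 3, 3, 3, 4, 5, 5, 8]
Sorted: [0, 2, 3, 6, 7, 9, 9, 9]


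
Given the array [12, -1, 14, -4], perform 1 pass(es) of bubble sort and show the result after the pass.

After pass 1: [-1, 12, -4, 14] (2 swaps)
Total swaps: 2


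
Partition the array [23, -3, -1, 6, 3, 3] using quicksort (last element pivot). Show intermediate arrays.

Partition 1: pivot=3 at index 3 -> [-3, -1, 3, 3, 23, 6]
Partition 2: pivot=3 at index 2 -> [-3, -1, 3, 3, 23, 6]
Partition 3: pivot=-1 at index 1 -> [-3, -1, 3, 3, 23, 6]
Partition 4: pivot=6 at index 4 -> [-3, -1, 3, 3, 6, 23]


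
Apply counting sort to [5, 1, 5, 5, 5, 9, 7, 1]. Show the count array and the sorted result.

Count array: [0, 2, 0, 0, 0, 4, 0, 1, 0, 1]
(count[i] = number of elements equal to i)
Cumulative count: [0, 2, 2, 2, 2, 6, 6, 7, 7, 8]
Sorted: [1, 1, 5, 5, 5, 5, 7, 9]


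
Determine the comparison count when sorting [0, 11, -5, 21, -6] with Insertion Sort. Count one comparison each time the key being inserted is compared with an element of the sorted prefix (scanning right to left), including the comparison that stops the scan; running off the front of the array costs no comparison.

Insert 11: 0 <= 11 (stop) = 1 comparison(s) -> [0, 11, -5, 21, -6]
Insert -5: 11 > -5 (shift), 0 > -5 (shift), reached front = 2 comparison(s) -> [-5, 0, 11, 21, -6]
Insert 21: 11 <= 21 (stop) = 1 comparison(s) -> [-5, 0, 11, 21, -6]
Insert -6: 21 > -6 (shift), 11 > -6 (shift), 0 > -6 (shift), -5 > -6 (shift), reached front = 4 comparison(s) -> [-6, -5, 0, 11, 21]
Total comparisons: 1 + 2 + 1 + 4 = 8


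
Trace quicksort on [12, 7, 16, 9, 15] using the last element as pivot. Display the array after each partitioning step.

Partition 1: pivot=15 at index 3 -> [12, 7, 9, 15, 16]
Partition 2: pivot=9 at index 1 -> [7, 9, 12, 15, 16]


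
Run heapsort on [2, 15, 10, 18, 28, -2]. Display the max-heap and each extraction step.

Build heap: [28, 18, 10, 2, 15, -2]
Extract 28: [18, 15, 10, 2, -2, 28]
Extract 18: [15, 2, 10, -2, 18, 28]
Extract 15: [10, 2, -2, 15, 18, 28]
Extract 10: [2, -2, 10, 15, 18, 28]
Extract 2: [-2, 2, 10, 15, 18, 28]


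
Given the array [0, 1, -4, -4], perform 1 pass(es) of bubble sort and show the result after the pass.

After pass 1: [0, -4, -4, 1] (2 swaps)
Total swaps: 2


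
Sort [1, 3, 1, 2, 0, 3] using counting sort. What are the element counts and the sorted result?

Count array: [1, 2, 1, 2]
(count[i] = number of elements equal to i)
Cumulative count: [1, 3, 4, 6]
Sorted: [0, 1, 1, 2, 3, 3]


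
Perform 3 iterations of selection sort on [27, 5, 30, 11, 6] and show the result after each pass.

Pass 1: Select minimum 5 at index 1, swap -> [5, 27, 30, 11, 6]
Pass 2: Select minimum 6 at index 4, swap -> [5, 6, 30, 11, 27]
Pass 3: Select minimum 11 at index 3, swap -> [5, 6, 11, 30, 27]


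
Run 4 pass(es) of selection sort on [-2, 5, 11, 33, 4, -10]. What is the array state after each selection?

Pass 1: Select minimum -10 at index 5, swap -> [-10, 5, 11, 33, 4, -2]
Pass 2: Select minimum -2 at index 5, swap -> [-10, -2, 11, 33, 4, 5]
Pass 3: Select minimum 4 at index 4, swap -> [-10, -2, 4, 33, 11, 5]
Pass 4: Select minimum 5 at index 5, swap -> [-10, -2, 4, 5, 11, 33]


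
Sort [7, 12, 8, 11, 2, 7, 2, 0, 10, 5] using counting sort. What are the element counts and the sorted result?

Count array: [1, 0, 2, 0, 0, 1, 0, 2, 1, 0, 1, 1, 1]
(count[i] = number of elements equal to i)
Cumulative count: [1, 1, 3, 3, 3, 4, 4, 6, 7, 7, 8, 9, 10]
Sorted: [0, 2, 2, 5, 7, 7, 8, 10, 11, 12]


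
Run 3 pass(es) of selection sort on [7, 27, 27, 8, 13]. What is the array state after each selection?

Pass 1: Select minimum 7 at index 0, swap -> [7, 27, 27, 8, 13]
Pass 2: Select minimum 8 at index 3, swap -> [7, 8, 27, 27, 13]
Pass 3: Select minimum 13 at index 4, swap -> [7, 8, 13, 27, 27]


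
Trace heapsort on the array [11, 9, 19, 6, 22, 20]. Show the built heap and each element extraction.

Build heap: [22, 11, 20, 6, 9, 19]
Extract 22: [20, 11, 19, 6, 9, 22]
Extract 20: [19, 11, 9, 6, 20, 22]
Extract 19: [11, 6, 9, 19, 20, 22]
Extract 11: [9, 6, 11, 19, 20, 22]
Extract 9: [6, 9, 11, 19, 20, 22]


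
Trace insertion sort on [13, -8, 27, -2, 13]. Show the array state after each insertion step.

First element 13 is already 'sorted'
Insert -8: shifted 1 elements -> [-8, 13, 27, -2, 13]
Insert 27: shifted 0 elements -> [-8, 13, 27, -2, 13]
Insert -2: shifted 2 elements -> [-8, -2, 13, 27, 13]
Insert 13: shifted 1 elements -> [-8, -2, 13, 13, 27]


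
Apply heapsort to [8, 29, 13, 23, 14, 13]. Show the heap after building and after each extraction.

Build heap: [29, 23, 13, 8, 14, 13]
Extract 29: [23, 14, 13, 8, 13, 29]
Extract 23: [14, 13, 13, 8, 23, 29]
Extract 14: [13, 8, 13, 14, 23, 29]
Extract 13: [13, 8, 13, 14, 23, 29]
Extract 13: [8, 13, 13, 14, 23, 29]


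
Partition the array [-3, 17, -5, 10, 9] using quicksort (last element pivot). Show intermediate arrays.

Partition 1: pivot=9 at index 2 -> [-3, -5, 9, 10, 17]
Partition 2: pivot=-5 at index 0 -> [-5, -3, 9, 10, 17]
Partition 3: pivot=17 at index 4 -> [-5, -3, 9, 10, 17]


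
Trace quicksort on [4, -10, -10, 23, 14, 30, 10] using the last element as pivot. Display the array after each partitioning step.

Partition 1: pivot=10 at index 3 -> [4, -10, -10, 10, 14, 30, 23]
Partition 2: pivot=-10 at index 1 -> [-10, -10, 4, 10, 14, 30, 23]
Partition 3: pivot=23 at index 5 -> [-10, -10, 4, 10, 14, 23, 30]


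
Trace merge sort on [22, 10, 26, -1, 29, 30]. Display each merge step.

Divide and conquer:
  Merge [10] + [26] -> [10, 26]
  Merge [22] + [10, 26] -> [10, 22, 26]
  Merge [29] + [30] -> [29, 30]
  Merge [-1] + [29, 30] -> [-1, 29, 30]
  Merge [10, 22, 26] + [-1, 29, 30] -> [-1, 10, 22, 26, 29, 30]


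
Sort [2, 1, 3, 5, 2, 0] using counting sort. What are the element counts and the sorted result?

Count array: [1, 1, 2, 1, 0, 1]
(count[i] = number of elements equal to i)
Cumulative count: [1, 2, 4, 5, 5, 6]
Sorted: [0, 1, 2, 2, 3, 5]


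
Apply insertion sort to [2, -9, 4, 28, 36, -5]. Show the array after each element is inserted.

First element 2 is already 'sorted'
Insert -9: shifted 1 elements -> [-9, 2, 4, 28, 36, -5]
Insert 4: shifted 0 elements -> [-9, 2, 4, 28, 36, -5]
Insert 28: shifted 0 elements -> [-9, 2, 4, 28, 36, -5]
Insert 36: shifted 0 elements -> [-9, 2, 4, 28, 36, -5]
Insert -5: shifted 4 elements -> [-9, -5, 2, 4, 28, 36]


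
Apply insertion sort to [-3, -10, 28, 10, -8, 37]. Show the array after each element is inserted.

First element -3 is already 'sorted'
Insert -10: shifted 1 elements -> [-10, -3, 28, 10, -8, 37]
Insert 28: shifted 0 elements -> [-10, -3, 28, 10, -8, 37]
Insert 10: shifted 1 elements -> [-10, -3, 10, 28, -8, 37]
Insert -8: shifted 3 elements -> [-10, -8, -3, 10, 28, 37]
Insert 37: shifted 0 elements -> [-10, -8, -3, 10, 28, 37]


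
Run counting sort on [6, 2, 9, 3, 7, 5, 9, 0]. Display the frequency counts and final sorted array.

Count array: [1, 0, 1, 1, 0, 1, 1, 1, 0, 2]
(count[i] = number of elements equal to i)
Cumulative count: [1, 1, 2, 3, 3, 4, 5, 6, 6, 8]
Sorted: [0, 2, 3, 5, 6, 7, 9, 9]


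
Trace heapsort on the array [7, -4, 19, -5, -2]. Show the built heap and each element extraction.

Build heap: [19, -2, 7, -5, -4]
Extract 19: [7, -2, -4, -5, 19]
Extract 7: [-2, -5, -4, 7, 19]
Extract -2: [-4, -5, -2, 7, 19]
Extract -4: [-5, -4, -2, 7, 19]


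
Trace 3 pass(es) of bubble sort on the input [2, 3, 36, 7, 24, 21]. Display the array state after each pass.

After pass 1: [2, 3, 7, 24, 21, 36] (3 swaps)
After pass 2: [2, 3, 7, 21, 24, 36] (1 swaps)
After pass 3: [2, 3, 7, 21, 24, 36] (0 swaps)
Total swaps: 4


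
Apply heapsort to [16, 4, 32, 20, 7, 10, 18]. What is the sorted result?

Build heap: [32, 20, 18, 4, 7, 10, 16]
Extract 32: [20, 16, 18, 4, 7, 10, 32]
Extract 20: [18, 16, 10, 4, 7, 20, 32]
Extract 18: [16, 7, 10, 4, 18, 20, 32]
Extract 16: [10, 7, 4, 16, 18, 20, 32]
Extract 10: [7, 4, 10, 16, 18, 20, 32]
Extract 7: [4, 7, 10, 16, 18, 20, 32]


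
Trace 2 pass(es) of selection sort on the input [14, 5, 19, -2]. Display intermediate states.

Pass 1: Select minimum -2 at index 3, swap -> [-2, 5, 19, 14]
Pass 2: Select minimum 5 at index 1, swap -> [-2, 5, 19, 14]


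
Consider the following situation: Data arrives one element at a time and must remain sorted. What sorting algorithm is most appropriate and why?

Best choice: Insertion sort
Reason: Insertion sort naturally handles online/streaming input by inserting each new element into sorted position


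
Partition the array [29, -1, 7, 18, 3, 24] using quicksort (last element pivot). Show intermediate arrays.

Partition 1: pivot=24 at index 4 -> [-1, 7, 18, 3, 24, 29]
Partition 2: pivot=3 at index 1 -> [-1, 3, 18, 7, 24, 29]
Partition 3: pivot=7 at index 2 -> [-1, 3, 7, 18, 24, 29]


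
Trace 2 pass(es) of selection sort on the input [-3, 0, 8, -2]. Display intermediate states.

Pass 1: Select minimum -3 at index 0, swap -> [-3, 0, 8, -2]
Pass 2: Select minimum -2 at index 3, swap -> [-3, -2, 8, 0]


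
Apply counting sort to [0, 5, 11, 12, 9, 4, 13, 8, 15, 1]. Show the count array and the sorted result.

Count array: [1, 1, 0, 0, 1, 1, 0, 0, 1, 1, 0, 1, 1, 1, 0, 1]
(count[i] = number of elements equal to i)
Cumulative count: [1, 2, 2, 2, 3, 4, 4, 4, 5, 6, 6, 7, 8, 9, 9, 10]
Sorted: [0, 1, 4, 5, 8, 9, 11, 12, 13, 15]


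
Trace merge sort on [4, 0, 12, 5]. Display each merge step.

Divide and conquer:
  Merge [4] + [0] -> [0, 4]
  Merge [12] + [5] -> [5, 12]
  Merge [0, 4] + [5, 12] -> [0, 4, 5, 12]


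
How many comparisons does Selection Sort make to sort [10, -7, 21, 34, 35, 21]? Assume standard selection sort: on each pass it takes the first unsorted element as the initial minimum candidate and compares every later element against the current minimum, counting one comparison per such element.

Pass 1: scan indices 1..5 for the minimum = 5 comparison(s); min is -7, place at index 0 -> [-7, 10, 21, 34, 35, 21]
Pass 2: scan indices 2..5 for the minimum = 4 comparison(s); min is 10, place at index 1 -> [-7, 10, 21, 34, 35, 21]
Pass 3: scan indices 3..5 for the minimum = 3 comparison(s); min is 21, place at index 2 -> [-7, 10, 21, 34, 35, 21]
Pass 4: scan indices 4..5 for the minimum = 2 comparison(s); min is 21, place at index 3 -> [-7, 10, 21, 21, 35, 34]
Pass 5: scan indices 5..5 for the minimum = 1 comparison(s); min is 34, place at index 4 -> [-7, 10, 21, 21, 34, 35]
Selection sort always scans the whole unsorted suffix, so the count is (n-1) + (n-2) + ... + 1 = n(n-1)/2 = 6*5/2 = 15 regardless of the input order.
Total comparisons: 5 + 4 + 3 + 2 + 1 = 15


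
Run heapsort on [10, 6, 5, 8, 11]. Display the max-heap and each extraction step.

Build heap: [11, 10, 5, 8, 6]
Extract 11: [10, 8, 5, 6, 11]
Extract 10: [8, 6, 5, 10, 11]
Extract 8: [6, 5, 8, 10, 11]
Extract 6: [5, 6, 8, 10, 11]


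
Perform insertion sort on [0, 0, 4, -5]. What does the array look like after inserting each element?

First element 0 is already 'sorted'
Insert 0: shifted 0 elements -> [0, 0, 4, -5]
Insert 4: shifted 0 elements -> [0, 0, 4, -5]
Insert -5: shifted 3 elements -> [-5, 0, 0, 4]


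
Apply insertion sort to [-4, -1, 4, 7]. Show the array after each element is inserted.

First element -4 is already 'sorted'
Insert -1: shifted 0 elements -> [-4, -1, 4, 7]
Insert 4: shifted 0 elements -> [-4, -1, 4, 7]
Insert 7: shifted 0 elements -> [-4, -1, 4, 7]


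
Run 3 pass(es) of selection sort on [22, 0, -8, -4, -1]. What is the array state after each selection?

Pass 1: Select minimum -8 at index 2, swap -> [-8, 0, 22, -4, -1]
Pass 2: Select minimum -4 at index 3, swap -> [-8, -4, 22, 0, -1]
Pass 3: Select minimum -1 at index 4, swap -> [-8, -4, -1, 0, 22]


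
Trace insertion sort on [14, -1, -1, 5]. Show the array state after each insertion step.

First element 14 is already 'sorted'
Insert -1: shifted 1 elements -> [-1, 14, -1, 5]
Insert -1: shifted 1 elements -> [-1, -1, 14, 5]
Insert 5: shifted 1 elements -> [-1, -1, 5, 14]


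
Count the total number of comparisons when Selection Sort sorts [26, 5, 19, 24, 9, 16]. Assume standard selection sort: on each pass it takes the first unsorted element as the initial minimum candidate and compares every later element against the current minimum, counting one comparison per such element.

Pass 1: scan indices 1..5 for the minimum = 5 comparison(s); min is 5, place at index 0 -> [5, 26, 19, 24, 9, 16]
Pass 2: scan indices 2..5 for the minimum = 4 comparison(s); min is 9, place at index 1 -> [5, 9, 19, 24, 26, 16]
Pass 3: scan indices 3..5 for the minimum = 3 comparison(s); min is 16, place at index 2 -> [5, 9, 16, 24, 26, 19]
Pass 4: scan indices 4..5 for the minimum = 2 comparison(s); min is 19, place at index 3 -> [5, 9, 16, 19, 26, 24]
Pass 5: scan indices 5..5 for the minimum = 1 comparison(s); min is 24, place at index 4 -> [5, 9, 16, 19, 24, 26]
Selection sort always scans the whole unsorted suffix, so the count is (n-1) + (n-2) + ... + 1 = n(n-1)/2 = 6*5/2 = 15 regardless of the input order.
Total comparisons: 5 + 4 + 3 + 2 + 1 = 15


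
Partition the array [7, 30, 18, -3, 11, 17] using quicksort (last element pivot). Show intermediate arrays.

Partition 1: pivot=17 at index 3 -> [7, -3, 11, 17, 18, 30]
Partition 2: pivot=11 at index 2 -> [7, -3, 11, 17, 18, 30]
Partition 3: pivot=-3 at index 0 -> [-3, 7, 11, 17, 18, 30]
Partition 4: pivot=30 at index 5 -> [-3, 7, 11, 17, 18, 30]


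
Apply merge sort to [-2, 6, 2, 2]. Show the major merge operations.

Divide and conquer:
  Merge [-2] + [6] -> [-2, 6]
  Merge [2] + [2] -> [2, 2]
  Merge [-2, 6] + [2, 2] -> [-2, 2, 2, 6]


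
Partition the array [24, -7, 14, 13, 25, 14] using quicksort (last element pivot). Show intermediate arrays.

Partition 1: pivot=14 at index 3 -> [-7, 14, 13, 14, 25, 24]
Partition 2: pivot=13 at index 1 -> [-7, 13, 14, 14, 25, 24]
Partition 3: pivot=24 at index 4 -> [-7, 13, 14, 14, 24, 25]


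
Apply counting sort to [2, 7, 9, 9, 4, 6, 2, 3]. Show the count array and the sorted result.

Count array: [0, 0, 2, 1, 1, 0, 1, 1, 0, 2]
(count[i] = number of elements equal to i)
Cumulative count: [0, 0, 2, 3, 4, 4, 5, 6, 6, 8]
Sorted: [2, 2, 3, 4, 6, 7, 9, 9]


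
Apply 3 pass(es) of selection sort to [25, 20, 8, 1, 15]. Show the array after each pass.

Pass 1: Select minimum 1 at index 3, swap -> [1, 20, 8, 25, 15]
Pass 2: Select minimum 8 at index 2, swap -> [1, 8, 20, 25, 15]
Pass 3: Select minimum 15 at index 4, swap -> [1, 8, 15, 25, 20]


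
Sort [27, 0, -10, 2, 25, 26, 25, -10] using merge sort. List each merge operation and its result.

Divide and conquer:
  Merge [27] + [0] -> [0, 27]
  Merge [-10] + [2] -> [-10, 2]
  Merge [0, 27] + [-10, 2] -> [-10, 0, 2, 27]
  Merge [25] + [26] -> [25, 26]
  Merge [25] + [-10] -> [-10, 25]
  Merge [25, 26] + [-10, 25] -> [-10, 25, 25, 26]
  Merge [-10, 0, 2, 27] + [-10, 25, 25, 26] -> [-10, -10, 0, 2, 25, 25, 26, 27]


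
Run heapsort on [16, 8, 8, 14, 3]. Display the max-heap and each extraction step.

Build heap: [16, 14, 8, 8, 3]
Extract 16: [14, 8, 8, 3, 16]
Extract 14: [8, 3, 8, 14, 16]
Extract 8: [8, 3, 8, 14, 16]
Extract 8: [3, 8, 8, 14, 16]


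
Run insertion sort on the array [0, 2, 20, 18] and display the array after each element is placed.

First element 0 is already 'sorted'
Insert 2: shifted 0 elements -> [0, 2, 20, 18]
Insert 20: shifted 0 elements -> [0, 2, 20, 18]
Insert 18: shifted 1 elements -> [0, 2, 18, 20]


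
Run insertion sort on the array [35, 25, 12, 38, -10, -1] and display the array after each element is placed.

First element 35 is already 'sorted'
Insert 25: shifted 1 elements -> [25, 35, 12, 38, -10, -1]
Insert 12: shifted 2 elements -> [12, 25, 35, 38, -10, -1]
Insert 38: shifted 0 elements -> [12, 25, 35, 38, -10, -1]
Insert -10: shifted 4 elements -> [-10, 12, 25, 35, 38, -1]
Insert -1: shifted 4 elements -> [-10, -1, 12, 25, 35, 38]


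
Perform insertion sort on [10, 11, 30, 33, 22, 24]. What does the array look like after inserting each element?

First element 10 is already 'sorted'
Insert 11: shifted 0 elements -> [10, 11, 30, 33, 22, 24]
Insert 30: shifted 0 elements -> [10, 11, 30, 33, 22, 24]
Insert 33: shifted 0 elements -> [10, 11, 30, 33, 22, 24]
Insert 22: shifted 2 elements -> [10, 11, 22, 30, 33, 24]
Insert 24: shifted 2 elements -> [10, 11, 22, 24, 30, 33]


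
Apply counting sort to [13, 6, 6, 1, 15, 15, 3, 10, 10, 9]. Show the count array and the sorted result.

Count array: [0, 1, 0, 1, 0, 0, 2, 0, 0, 1, 2, 0, 0, 1, 0, 2]
(count[i] = number of elements equal to i)
Cumulative count: [0, 1, 1, 2, 2, 2, 4, 4, 4, 5, 7, 7, 7, 8, 8, 10]
Sorted: [1, 3, 6, 6, 9, 10, 10, 13, 15, 15]


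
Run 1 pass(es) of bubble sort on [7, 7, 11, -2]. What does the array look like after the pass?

After pass 1: [7, 7, -2, 11] (1 swaps)
Total swaps: 1


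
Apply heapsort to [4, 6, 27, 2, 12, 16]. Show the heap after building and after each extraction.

Build heap: [27, 12, 16, 2, 6, 4]
Extract 27: [16, 12, 4, 2, 6, 27]
Extract 16: [12, 6, 4, 2, 16, 27]
Extract 12: [6, 2, 4, 12, 16, 27]
Extract 6: [4, 2, 6, 12, 16, 27]
Extract 4: [2, 4, 6, 12, 16, 27]


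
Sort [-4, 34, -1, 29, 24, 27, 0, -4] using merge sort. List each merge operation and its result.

Divide and conquer:
  Merge [-4] + [34] -> [-4, 34]
  Merge [-1] + [29] -> [-1, 29]
  Merge [-4, 34] + [-1, 29] -> [-4, -1, 29, 34]
  Merge [24] + [27] -> [24, 27]
  Merge [0] + [-4] -> [-4, 0]
  Merge [24, 27] + [-4, 0] -> [-4, 0, 24, 27]
  Merge [-4, -1, 29, 34] + [-4, 0, 24, 27] -> [-4, -4, -1, 0, 24, 27, 29, 34]


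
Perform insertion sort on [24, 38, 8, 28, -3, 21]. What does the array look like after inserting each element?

First element 24 is already 'sorted'
Insert 38: shifted 0 elements -> [24, 38, 8, 28, -3, 21]
Insert 8: shifted 2 elements -> [8, 24, 38, 28, -3, 21]
Insert 28: shifted 1 elements -> [8, 24, 28, 38, -3, 21]
Insert -3: shifted 4 elements -> [-3, 8, 24, 28, 38, 21]
Insert 21: shifted 3 elements -> [-3, 8, 21, 24, 28, 38]


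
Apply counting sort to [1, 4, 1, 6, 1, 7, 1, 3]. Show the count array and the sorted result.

Count array: [0, 4, 0, 1, 1, 0, 1, 1]
(count[i] = number of elements equal to i)
Cumulative count: [0, 4, 4, 5, 6, 6, 7, 8]
Sorted: [1, 1, 1, 1, 3, 4, 6, 7]


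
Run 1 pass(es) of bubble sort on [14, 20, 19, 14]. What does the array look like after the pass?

After pass 1: [14, 19, 14, 20] (2 swaps)
Total swaps: 2


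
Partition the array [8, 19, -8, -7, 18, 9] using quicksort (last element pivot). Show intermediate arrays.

Partition 1: pivot=9 at index 3 -> [8, -8, -7, 9, 18, 19]
Partition 2: pivot=-7 at index 1 -> [-8, -7, 8, 9, 18, 19]
Partition 3: pivot=19 at index 5 -> [-8, -7, 8, 9, 18, 19]


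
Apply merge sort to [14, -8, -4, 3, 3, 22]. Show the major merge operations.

Divide and conquer:
  Merge [-8] + [-4] -> [-8, -4]
  Merge [14] + [-8, -4] -> [-8, -4, 14]
  Merge [3] + [22] -> [3, 22]
  Merge [3] + [3, 22] -> [3, 3, 22]
  Merge [-8, -4, 14] + [3, 3, 22] -> [-8, -4, 3, 3, 14, 22]


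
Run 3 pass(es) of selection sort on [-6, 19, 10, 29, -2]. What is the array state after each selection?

Pass 1: Select minimum -6 at index 0, swap -> [-6, 19, 10, 29, -2]
Pass 2: Select minimum -2 at index 4, swap -> [-6, -2, 10, 29, 19]
Pass 3: Select minimum 10 at index 2, swap -> [-6, -2, 10, 29, 19]


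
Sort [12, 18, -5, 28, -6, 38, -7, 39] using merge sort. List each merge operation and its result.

Divide and conquer:
  Merge [12] + [18] -> [12, 18]
  Merge [-5] + [28] -> [-5, 28]
  Merge [12, 18] + [-5, 28] -> [-5, 12, 18, 28]
  Merge [-6] + [38] -> [-6, 38]
  Merge [-7] + [39] -> [-7, 39]
  Merge [-6, 38] + [-7, 39] -> [-7, -6, 38, 39]
  Merge [-5, 12, 18, 28] + [-7, -6, 38, 39] -> [-7, -6, -5, 12, 18, 28, 38, 39]


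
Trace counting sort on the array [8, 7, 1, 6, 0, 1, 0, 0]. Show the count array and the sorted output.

Count array: [3, 2, 0, 0, 0, 0, 1, 1, 1]
(count[i] = number of elements equal to i)
Cumulative count: [3, 5, 5, 5, 5, 5, 6, 7, 8]
Sorted: [0, 0, 0, 1, 1, 6, 7, 8]


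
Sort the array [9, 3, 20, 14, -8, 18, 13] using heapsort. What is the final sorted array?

Build heap: [20, 14, 18, 3, -8, 9, 13]
Extract 20: [18, 14, 13, 3, -8, 9, 20]
Extract 18: [14, 9, 13, 3, -8, 18, 20]
Extract 14: [13, 9, -8, 3, 14, 18, 20]
Extract 13: [9, 3, -8, 13, 14, 18, 20]
Extract 9: [3, -8, 9, 13, 14, 18, 20]
Extract 3: [-8, 3, 9, 13, 14, 18, 20]


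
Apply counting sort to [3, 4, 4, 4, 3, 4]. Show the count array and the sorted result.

Count array: [0, 0, 0, 2, 4]
(count[i] = number of elements equal to i)
Cumulative count: [0, 0, 0, 2, 6]
Sorted: [3, 3, 4, 4, 4, 4]


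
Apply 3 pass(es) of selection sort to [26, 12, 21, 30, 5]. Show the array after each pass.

Pass 1: Select minimum 5 at index 4, swap -> [5, 12, 21, 30, 26]
Pass 2: Select minimum 12 at index 1, swap -> [5, 12, 21, 30, 26]
Pass 3: Select minimum 21 at index 2, swap -> [5, 12, 21, 30, 26]


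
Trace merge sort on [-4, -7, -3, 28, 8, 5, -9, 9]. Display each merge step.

Divide and conquer:
  Merge [-4] + [-7] -> [-7, -4]
  Merge [-3] + [28] -> [-3, 28]
  Merge [-7, -4] + [-3, 28] -> [-7, -4, -3, 28]
  Merge [8] + [5] -> [5, 8]
  Merge [-9] + [9] -> [-9, 9]
  Merge [5, 8] + [-9, 9] -> [-9, 5, 8, 9]
  Merge [-7, -4, -3, 28] + [-9, 5, 8, 9] -> [-9, -7, -4, -3, 5, 8, 9, 28]


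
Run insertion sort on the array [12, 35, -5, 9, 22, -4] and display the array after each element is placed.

First element 12 is already 'sorted'
Insert 35: shifted 0 elements -> [12, 35, -5, 9, 22, -4]
Insert -5: shifted 2 elements -> [-5, 12, 35, 9, 22, -4]
Insert 9: shifted 2 elements -> [-5, 9, 12, 35, 22, -4]
Insert 22: shifted 1 elements -> [-5, 9, 12, 22, 35, -4]
Insert -4: shifted 4 elements -> [-5, -4, 9, 12, 22, 35]


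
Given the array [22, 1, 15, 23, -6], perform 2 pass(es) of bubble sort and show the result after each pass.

After pass 1: [1, 15, 22, -6, 23] (3 swaps)
After pass 2: [1, 15, -6, 22, 23] (1 swaps)
Total swaps: 4


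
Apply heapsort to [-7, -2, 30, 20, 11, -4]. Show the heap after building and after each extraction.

Build heap: [30, 20, -4, -2, 11, -7]
Extract 30: [20, 11, -4, -2, -7, 30]
Extract 20: [11, -2, -4, -7, 20, 30]
Extract 11: [-2, -7, -4, 11, 20, 30]
Extract -2: [-4, -7, -2, 11, 20, 30]
Extract -4: [-7, -4, -2, 11, 20, 30]


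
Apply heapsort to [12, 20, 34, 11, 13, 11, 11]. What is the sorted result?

Build heap: [34, 20, 12, 11, 13, 11, 11]
Extract 34: [20, 13, 12, 11, 11, 11, 34]
Extract 20: [13, 11, 12, 11, 11, 20, 34]
Extract 13: [12, 11, 11, 11, 13, 20, 34]
Extract 12: [11, 11, 11, 12, 13, 20, 34]
Extract 11: [11, 11, 11, 12, 13, 20, 34]
Extract 11: [11, 11, 11, 12, 13, 20, 34]


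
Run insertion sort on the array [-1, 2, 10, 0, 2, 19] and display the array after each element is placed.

First element -1 is already 'sorted'
Insert 2: shifted 0 elements -> [-1, 2, 10, 0, 2, 19]
Insert 10: shifted 0 elements -> [-1, 2, 10, 0, 2, 19]
Insert 0: shifted 2 elements -> [-1, 0, 2, 10, 2, 19]
Insert 2: shifted 1 elements -> [-1, 0, 2, 2, 10, 19]
Insert 19: shifted 0 elements -> [-1, 0, 2, 2, 10, 19]


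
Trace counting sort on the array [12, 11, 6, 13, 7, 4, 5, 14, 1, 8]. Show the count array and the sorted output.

Count array: [0, 1, 0, 0, 1, 1, 1, 1, 1, 0, 0, 1, 1, 1, 1]
(count[i] = number of elements equal to i)
Cumulative count: [0, 1, 1, 1, 2, 3, 4, 5, 6, 6, 6, 7, 8, 9, 10]
Sorted: [1, 4, 5, 6, 7, 8, 11, 12, 13, 14]


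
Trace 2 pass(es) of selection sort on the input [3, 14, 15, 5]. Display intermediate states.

Pass 1: Select minimum 3 at index 0, swap -> [3, 14, 15, 5]
Pass 2: Select minimum 5 at index 3, swap -> [3, 5, 15, 14]


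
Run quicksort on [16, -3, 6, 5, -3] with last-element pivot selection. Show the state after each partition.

Partition 1: pivot=-3 at index 1 -> [-3, -3, 6, 5, 16]
Partition 2: pivot=16 at index 4 -> [-3, -3, 6, 5, 16]
Partition 3: pivot=5 at index 2 -> [-3, -3, 5, 6, 16]


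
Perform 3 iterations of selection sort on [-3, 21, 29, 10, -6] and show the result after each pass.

Pass 1: Select minimum -6 at index 4, swap -> [-6, 21, 29, 10, -3]
Pass 2: Select minimum -3 at index 4, swap -> [-6, -3, 29, 10, 21]
Pass 3: Select minimum 10 at index 3, swap -> [-6, -3, 10, 29, 21]


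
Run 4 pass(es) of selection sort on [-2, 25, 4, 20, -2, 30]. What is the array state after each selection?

Pass 1: Select minimum -2 at index 0, swap -> [-2, 25, 4, 20, -2, 30]
Pass 2: Select minimum -2 at index 4, swap -> [-2, -2, 4, 20, 25, 30]
Pass 3: Select minimum 4 at index 2, swap -> [-2, -2, 4, 20, 25, 30]
Pass 4: Select minimum 20 at index 3, swap -> [-2, -2, 4, 20, 25, 30]


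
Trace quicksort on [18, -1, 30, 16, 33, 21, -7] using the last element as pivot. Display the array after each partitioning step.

Partition 1: pivot=-7 at index 0 -> [-7, -1, 30, 16, 33, 21, 18]
Partition 2: pivot=18 at index 3 -> [-7, -1, 16, 18, 33, 21, 30]
Partition 3: pivot=16 at index 2 -> [-7, -1, 16, 18, 33, 21, 30]
Partition 4: pivot=30 at index 5 -> [-7, -1, 16, 18, 21, 30, 33]


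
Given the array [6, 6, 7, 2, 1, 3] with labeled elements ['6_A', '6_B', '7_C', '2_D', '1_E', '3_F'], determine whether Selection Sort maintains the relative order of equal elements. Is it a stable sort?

Trace Selection Sort on the labeled array (the key is the number; the letter only tracks identity):
  Pass 1: minimum of unsorted part is 1_E at index 4; swap it with 6_A at index 0 -> [1_E, 6_B, 7_C, 2_D, 6_A, 3_F]
  Pass 2: minimum of unsorted part is 2_D at index 3; swap it with 6_B at index 1 -> [1_E, 2_D, 7_C, 6_B, 6_A, 3_F]
  Pass 3: minimum of unsorted part is 3_F at index 5; swap it with 7_C at index 2 -> [1_E, 2_D, 3_F, 6_B, 6_A, 7_C]
  Pass 4: minimum 6_B is already at index 3; no swap -> [1_E, 2_D, 3_F, 6_B, 6_A, 7_C]
  Pass 5: minimum 6_A is already at index 4; no swap -> [1_E, 2_D, 3_F, 6_B, 6_A, 7_C]
Final order: [1_E, 2_D, 3_F, 6_B, 6_A, 7_C]
Equal keys:
  value 6: originally 6_A, 6_B; after sorting 6_B, 6_A -> order changed
Equal keys were reordered, so Selection Sort is not stable: the long-range swap that moves the minimum into place can carry an element past an equal key. (One such input is enough; an unstable sort may happen to preserve order on other inputs, but it gives no guarantee.)
Answer: Not stable


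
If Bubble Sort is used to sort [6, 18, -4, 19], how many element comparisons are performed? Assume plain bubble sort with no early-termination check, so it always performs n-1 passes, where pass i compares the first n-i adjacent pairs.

Pass 1: compare adjacent pairs (0,1)..(2,3) = 3 comparison(s), 1 swap(s) -> [6, -4, 18, 19]
Pass 2: compare adjacent pairs (0,1)..(1,2) = 2 comparison(s), 1 swap(s) -> [-4, 6, 18, 19]
Pass 3: compare adjacent pairs (0,1)..(0,1) = 1 comparison(s), 0 swap(s) -> [-4, 6, 18, 19]
Total comparisons: 3 + 2 + 1 = 6


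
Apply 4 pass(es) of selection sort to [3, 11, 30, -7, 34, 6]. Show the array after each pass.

Pass 1: Select minimum -7 at index 3, swap -> [-7, 11, 30, 3, 34, 6]
Pass 2: Select minimum 3 at index 3, swap -> [-7, 3, 30, 11, 34, 6]
Pass 3: Select minimum 6 at index 5, swap -> [-7, 3, 6, 11, 34, 30]
Pass 4: Select minimum 11 at index 3, swap -> [-7, 3, 6, 11, 34, 30]


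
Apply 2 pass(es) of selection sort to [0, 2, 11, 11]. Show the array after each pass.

Pass 1: Select minimum 0 at index 0, swap -> [0, 2, 11, 11]
Pass 2: Select minimum 2 at index 1, swap -> [0, 2, 11, 11]


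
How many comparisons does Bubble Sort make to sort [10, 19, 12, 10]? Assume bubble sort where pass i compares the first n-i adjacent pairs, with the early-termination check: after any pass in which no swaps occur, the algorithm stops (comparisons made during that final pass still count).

Pass 1: compare adjacent pairs (0,1)..(2,3) = 3 comparison(s), 2 swap(s) -> [10, 12, 10, 19]
Pass 2: compare adjacent pairs (0,1)..(1,2) = 2 comparison(s), 1 swap(s) -> [10, 10, 12, 19]
Pass 3: compare adjacent pairs (0,1)..(0,1) = 1 comparison(s), 0 swap(s) -> [10, 10, 12, 19]
No swaps in this pass, so bubble sort stops here.
Total comparisons: 3 + 2 + 1 = 6


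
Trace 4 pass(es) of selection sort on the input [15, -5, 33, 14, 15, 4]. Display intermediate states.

Pass 1: Select minimum -5 at index 1, swap -> [-5, 15, 33, 14, 15, 4]
Pass 2: Select minimum 4 at index 5, swap -> [-5, 4, 33, 14, 15, 15]
Pass 3: Select minimum 14 at index 3, swap -> [-5, 4, 14, 33, 15, 15]
Pass 4: Select minimum 15 at index 4, swap -> [-5, 4, 14, 15, 33, 15]


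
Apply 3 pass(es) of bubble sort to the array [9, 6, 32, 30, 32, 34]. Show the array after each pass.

After pass 1: [6, 9, 30, 32, 32, 34] (2 swaps)
After pass 2: [6, 9, 30, 32, 32, 34] (0 swaps)
After pass 3: [6, 9, 30, 32, 32, 34] (0 swaps)
Total swaps: 2


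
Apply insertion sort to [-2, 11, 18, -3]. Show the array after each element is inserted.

First element -2 is already 'sorted'
Insert 11: shifted 0 elements -> [-2, 11, 18, -3]
Insert 18: shifted 0 elements -> [-2, 11, 18, -3]
Insert -3: shifted 3 elements -> [-3, -2, 11, 18]


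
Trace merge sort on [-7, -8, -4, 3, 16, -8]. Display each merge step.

Divide and conquer:
  Merge [-8] + [-4] -> [-8, -4]
  Merge [-7] + [-8, -4] -> [-8, -7, -4]
  Merge [16] + [-8] -> [-8, 16]
  Merge [3] + [-8, 16] -> [-8, 3, 16]
  Merge [-8, -7, -4] + [-8, 3, 16] -> [-8, -8, -7, -4, 3, 16]


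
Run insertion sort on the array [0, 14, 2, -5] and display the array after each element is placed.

First element 0 is already 'sorted'
Insert 14: shifted 0 elements -> [0, 14, 2, -5]
Insert 2: shifted 1 elements -> [0, 2, 14, -5]
Insert -5: shifted 3 elements -> [-5, 0, 2, 14]


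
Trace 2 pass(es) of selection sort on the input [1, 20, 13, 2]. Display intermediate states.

Pass 1: Select minimum 1 at index 0, swap -> [1, 20, 13, 2]
Pass 2: Select minimum 2 at index 3, swap -> [1, 2, 13, 20]


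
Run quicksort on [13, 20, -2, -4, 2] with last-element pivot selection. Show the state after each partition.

Partition 1: pivot=2 at index 2 -> [-2, -4, 2, 20, 13]
Partition 2: pivot=-4 at index 0 -> [-4, -2, 2, 20, 13]
Partition 3: pivot=13 at index 3 -> [-4, -2, 2, 13, 20]


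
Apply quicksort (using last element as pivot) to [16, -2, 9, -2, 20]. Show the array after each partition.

Partition 1: pivot=20 at index 4 -> [16, -2, 9, -2, 20]
Partition 2: pivot=-2 at index 1 -> [-2, -2, 9, 16, 20]
Partition 3: pivot=16 at index 3 -> [-2, -2, 9, 16, 20]


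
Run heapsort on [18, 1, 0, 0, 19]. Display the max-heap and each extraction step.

Build heap: [19, 18, 0, 0, 1]
Extract 19: [18, 1, 0, 0, 19]
Extract 18: [1, 0, 0, 18, 19]
Extract 1: [0, 0, 1, 18, 19]
Extract 0: [0, 0, 1, 18, 19]


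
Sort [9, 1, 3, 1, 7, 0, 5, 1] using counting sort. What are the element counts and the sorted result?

Count array: [1, 3, 0, 1, 0, 1, 0, 1, 0, 1]
(count[i] = number of elements equal to i)
Cumulative count: [1, 4, 4, 5, 5, 6, 6, 7, 7, 8]
Sorted: [0, 1, 1, 1, 3, 5, 7, 9]


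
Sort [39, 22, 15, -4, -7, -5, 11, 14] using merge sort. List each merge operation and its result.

Divide and conquer:
  Merge [39] + [22] -> [22, 39]
  Merge [15] + [-4] -> [-4, 15]
  Merge [22, 39] + [-4, 15] -> [-4, 15, 22, 39]
  Merge [-7] + [-5] -> [-7, -5]
  Merge [11] + [14] -> [11, 14]
  Merge [-7, -5] + [11, 14] -> [-7, -5, 11, 14]
  Merge [-4, 15, 22, 39] + [-7, -5, 11, 14] -> [-7, -5, -4, 11, 14, 15, 22, 39]


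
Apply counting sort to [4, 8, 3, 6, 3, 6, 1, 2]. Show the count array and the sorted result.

Count array: [0, 1, 1, 2, 1, 0, 2, 0, 1]
(count[i] = number of elements equal to i)
Cumulative count: [0, 1, 2, 4, 5, 5, 7, 7, 8]
Sorted: [1, 2, 3, 3, 4, 6, 6, 8]


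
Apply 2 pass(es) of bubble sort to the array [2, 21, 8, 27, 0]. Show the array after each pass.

After pass 1: [2, 8, 21, 0, 27] (2 swaps)
After pass 2: [2, 8, 0, 21, 27] (1 swaps)
Total swaps: 3


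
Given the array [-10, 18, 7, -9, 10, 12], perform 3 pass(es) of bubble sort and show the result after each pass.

After pass 1: [-10, 7, -9, 10, 12, 18] (4 swaps)
After pass 2: [-10, -9, 7, 10, 12, 18] (1 swaps)
After pass 3: [-10, -9, 7, 10, 12, 18] (0 swaps)
Total swaps: 5


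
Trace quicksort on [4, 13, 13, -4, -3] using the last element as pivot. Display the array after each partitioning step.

Partition 1: pivot=-3 at index 1 -> [-4, -3, 13, 4, 13]
Partition 2: pivot=13 at index 4 -> [-4, -3, 13, 4, 13]
Partition 3: pivot=4 at index 2 -> [-4, -3, 4, 13, 13]


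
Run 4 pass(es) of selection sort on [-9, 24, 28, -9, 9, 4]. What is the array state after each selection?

Pass 1: Select minimum -9 at index 0, swap -> [-9, 24, 28, -9, 9, 4]
Pass 2: Select minimum -9 at index 3, swap -> [-9, -9, 28, 24, 9, 4]
Pass 3: Select minimum 4 at index 5, swap -> [-9, -9, 4, 24, 9, 28]
Pass 4: Select minimum 9 at index 4, swap -> [-9, -9, 4, 9, 24, 28]


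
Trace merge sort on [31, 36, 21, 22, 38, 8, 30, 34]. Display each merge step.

Divide and conquer:
  Merge [31] + [36] -> [31, 36]
  Merge [21] + [22] -> [21, 22]
  Merge [31, 36] + [21, 22] -> [21, 22, 31, 36]
  Merge [38] + [8] -> [8, 38]
  Merge [30] + [34] -> [30, 34]
  Merge [8, 38] + [30, 34] -> [8, 30, 34, 38]
  Merge [21, 22, 31, 36] + [8, 30, 34, 38] -> [8, 21, 22, 30, 31, 34, 36, 38]


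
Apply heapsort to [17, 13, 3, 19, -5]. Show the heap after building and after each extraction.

Build heap: [19, 17, 3, 13, -5]
Extract 19: [17, 13, 3, -5, 19]
Extract 17: [13, -5, 3, 17, 19]
Extract 13: [3, -5, 13, 17, 19]
Extract 3: [-5, 3, 13, 17, 19]


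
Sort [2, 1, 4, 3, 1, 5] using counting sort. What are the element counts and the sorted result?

Count array: [0, 2, 1, 1, 1, 1]
(count[i] = number of elements equal to i)
Cumulative count: [0, 2, 3, 4, 5, 6]
Sorted: [1, 1, 2, 3, 4, 5]


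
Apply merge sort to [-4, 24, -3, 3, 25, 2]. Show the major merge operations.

Divide and conquer:
  Merge [24] + [-3] -> [-3, 24]
  Merge [-4] + [-3, 24] -> [-4, -3, 24]
  Merge [25] + [2] -> [2, 25]
  Merge [3] + [2, 25] -> [2, 3, 25]
  Merge [-4, -3, 24] + [2, 3, 25] -> [-4, -3, 2, 3, 24, 25]


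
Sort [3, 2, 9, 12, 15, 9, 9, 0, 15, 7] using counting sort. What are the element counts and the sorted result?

Count array: [1, 0, 1, 1, 0, 0, 0, 1, 0, 3, 0, 0, 1, 0, 0, 2]
(count[i] = number of elements equal to i)
Cumulative count: [1, 1, 2, 3, 3, 3, 3, 4, 4, 7, 7, 7, 8, 8, 8, 10]
Sorted: [0, 2, 3, 7, 9, 9, 9, 12, 15, 15]


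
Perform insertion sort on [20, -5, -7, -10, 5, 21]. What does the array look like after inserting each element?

First element 20 is already 'sorted'
Insert -5: shifted 1 elements -> [-5, 20, -7, -10, 5, 21]
Insert -7: shifted 2 elements -> [-7, -5, 20, -10, 5, 21]
Insert -10: shifted 3 elements -> [-10, -7, -5, 20, 5, 21]
Insert 5: shifted 1 elements -> [-10, -7, -5, 5, 20, 21]
Insert 21: shifted 0 elements -> [-10, -7, -5, 5, 20, 21]


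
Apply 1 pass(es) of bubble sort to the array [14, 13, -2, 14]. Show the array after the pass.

After pass 1: [13, -2, 14, 14] (2 swaps)
Total swaps: 2


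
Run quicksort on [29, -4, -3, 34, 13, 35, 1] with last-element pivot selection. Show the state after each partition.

Partition 1: pivot=1 at index 2 -> [-4, -3, 1, 34, 13, 35, 29]
Partition 2: pivot=-3 at index 1 -> [-4, -3, 1, 34, 13, 35, 29]
Partition 3: pivot=29 at index 4 -> [-4, -3, 1, 13, 29, 35, 34]
Partition 4: pivot=34 at index 5 -> [-4, -3, 1, 13, 29, 34, 35]


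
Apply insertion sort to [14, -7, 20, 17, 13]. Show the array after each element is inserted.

First element 14 is already 'sorted'
Insert -7: shifted 1 elements -> [-7, 14, 20, 17, 13]
Insert 20: shifted 0 elements -> [-7, 14, 20, 17, 13]
Insert 17: shifted 1 elements -> [-7, 14, 17, 20, 13]
Insert 13: shifted 3 elements -> [-7, 13, 14, 17, 20]
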